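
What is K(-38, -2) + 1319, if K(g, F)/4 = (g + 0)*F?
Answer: 1623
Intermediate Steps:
K(g, F) = 4*F*g (K(g, F) = 4*((g + 0)*F) = 4*(g*F) = 4*(F*g) = 4*F*g)
K(-38, -2) + 1319 = 4*(-2)*(-38) + 1319 = 304 + 1319 = 1623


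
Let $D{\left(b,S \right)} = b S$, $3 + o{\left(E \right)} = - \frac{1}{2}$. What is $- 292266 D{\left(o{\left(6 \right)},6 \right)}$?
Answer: $6137586$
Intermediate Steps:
$o{\left(E \right)} = - \frac{7}{2}$ ($o{\left(E \right)} = -3 - \frac{1}{2} = - \frac{7}{2}$)
$D{\left(b,S \right)} = S b$
$- 292266 D{\left(o{\left(6 \right)},6 \right)} = - 292266 \cdot 6 \left(- \frac{7}{2}\right) = \left(-292266\right) \left(-21\right) = 6137586$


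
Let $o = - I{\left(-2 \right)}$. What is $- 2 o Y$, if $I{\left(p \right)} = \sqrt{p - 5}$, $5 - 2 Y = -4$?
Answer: $9 i \sqrt{7} \approx 23.812 i$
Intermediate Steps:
$Y = \frac{9}{2}$ ($Y = \frac{5}{2} - -2 = \frac{5}{2} + 2 = \frac{9}{2} \approx 4.5$)
$I{\left(p \right)} = \sqrt{-5 + p}$
$o = - i \sqrt{7}$ ($o = - \sqrt{-5 - 2} = - \sqrt{-7} = - i \sqrt{7} \approx - 2.6458 i$)
$- 2 o Y = - 2 \left(- i \sqrt{7}\right) \frac{9}{2} = 2 i \sqrt{7} \cdot \frac{9}{2} = 9 i \sqrt{7}$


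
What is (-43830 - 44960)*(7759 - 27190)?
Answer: 1725278490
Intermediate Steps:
(-43830 - 44960)*(7759 - 27190) = -88790*(-19431) = 1725278490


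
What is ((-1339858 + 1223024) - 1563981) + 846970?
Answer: -833845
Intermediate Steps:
((-1339858 + 1223024) - 1563981) + 846970 = (-116834 - 1563981) + 846970 = -1680815 + 846970 = -833845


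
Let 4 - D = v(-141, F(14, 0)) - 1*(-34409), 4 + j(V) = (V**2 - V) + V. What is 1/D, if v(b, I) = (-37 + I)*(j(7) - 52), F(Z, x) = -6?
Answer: -1/34706 ≈ -2.8813e-5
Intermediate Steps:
j(V) = -4 + V**2 (j(V) = -4 + ((V**2 - V) + V) = -4 + V**2)
v(b, I) = 259 - 7*I (v(b, I) = (-37 + I)*((-4 + 7**2) - 52) = (-37 + I)*((-4 + 49) - 52) = (-37 + I)*(45 - 52) = (-37 + I)*(-7) = 259 - 7*I)
D = -34706 (D = 4 - ((259 - 7*(-6)) - 1*(-34409)) = 4 - ((259 + 42) + 34409) = 4 - (301 + 34409) = 4 - 1*34710 = 4 - 34710 = -34706)
1/D = 1/(-34706) = -1/34706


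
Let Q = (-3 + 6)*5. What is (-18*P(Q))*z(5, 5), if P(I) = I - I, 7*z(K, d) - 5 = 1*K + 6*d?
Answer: 0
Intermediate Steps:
z(K, d) = 5/7 + K/7 + 6*d/7 (z(K, d) = 5/7 + (1*K + 6*d)/7 = 5/7 + (K + 6*d)/7 = 5/7 + (K/7 + 6*d/7) = 5/7 + K/7 + 6*d/7)
Q = 15 (Q = 3*5 = 15)
P(I) = 0
(-18*P(Q))*z(5, 5) = (-18*0)*(5/7 + (⅐)*5 + (6/7)*5) = 0*(5/7 + 5/7 + 30/7) = 0*(40/7) = 0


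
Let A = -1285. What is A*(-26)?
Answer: 33410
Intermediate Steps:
A*(-26) = -1285*(-26) = 33410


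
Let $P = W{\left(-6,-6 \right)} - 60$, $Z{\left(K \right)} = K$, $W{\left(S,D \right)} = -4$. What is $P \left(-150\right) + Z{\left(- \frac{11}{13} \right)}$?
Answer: $\frac{124789}{13} \approx 9599.2$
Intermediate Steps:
$P = -64$ ($P = -4 - 60 = -64$)
$P \left(-150\right) + Z{\left(- \frac{11}{13} \right)} = \left(-64\right) \left(-150\right) - \frac{11}{13} = 9600 - \frac{11}{13} = \frac{124789}{13}$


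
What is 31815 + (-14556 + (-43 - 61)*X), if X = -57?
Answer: 23187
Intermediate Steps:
31815 + (-14556 + (-43 - 61)*X) = 31815 + (-14556 + (-43 - 61)*(-57)) = 31815 + (-14556 - 104*(-57)) = 31815 + (-14556 + 5928) = 31815 - 8628 = 23187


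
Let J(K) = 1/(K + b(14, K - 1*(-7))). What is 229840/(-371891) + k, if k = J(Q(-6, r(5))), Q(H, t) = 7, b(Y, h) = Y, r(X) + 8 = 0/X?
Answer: -342673/600747 ≈ -0.57041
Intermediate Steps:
r(X) = -8 (r(X) = -8 + 0/X = -8 + 0 = -8)
J(K) = 1/(14 + K) (J(K) = 1/(K + 14) = 1/(14 + K))
k = 1/21 (k = 1/(14 + 7) = 1/21 ≈ 0.047619)
229840/(-371891) + k = 229840/(-371891) + 1/21 = 229840*(-1/371891) + 1/21 = -17680/28607 + 1/21 = -342673/600747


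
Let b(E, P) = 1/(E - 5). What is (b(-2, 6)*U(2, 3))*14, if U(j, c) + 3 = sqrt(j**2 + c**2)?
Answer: 6 - 2*sqrt(13) ≈ -1.2111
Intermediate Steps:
b(E, P) = 1/(-5 + E)
U(j, c) = -3 + sqrt(c**2 + j**2) (U(j, c) = -3 + sqrt(j**2 + c**2) = -3 + sqrt(c**2 + j**2))
(b(-2, 6)*U(2, 3))*14 = ((-3 + sqrt(3**2 + 2**2))/(-5 - 2))*14 = ((-3 + sqrt(9 + 4))/(-7))*14 = -(-3 + sqrt(13))/7*14 = (3/7 - sqrt(13)/7)*14 = 6 - 2*sqrt(13)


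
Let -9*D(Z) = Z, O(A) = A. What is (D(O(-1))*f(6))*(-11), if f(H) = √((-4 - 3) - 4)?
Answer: -11*I*√11/9 ≈ -4.0536*I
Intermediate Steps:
f(H) = I*√11 (f(H) = √(-7 - 4) = √(-11) = I*√11)
D(Z) = -Z/9
(D(O(-1))*f(6))*(-11) = ((-⅑*(-1))*(I*√11))*(-11) = ((I*√11)/9)*(-11) = (I*√11/9)*(-11) = -11*I*√11/9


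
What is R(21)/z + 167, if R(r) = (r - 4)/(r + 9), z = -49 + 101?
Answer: 260537/1560 ≈ 167.01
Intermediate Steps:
z = 52
R(r) = (-4 + r)/(9 + r)
R(21)/z + 167 = ((-4 + 21)/(9 + 21))/52 + 167 = (17/30)*(1/52) + 167 = 17/1560 + 167 = 260537/1560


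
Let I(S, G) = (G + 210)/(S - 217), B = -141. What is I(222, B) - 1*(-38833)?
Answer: 194234/5 ≈ 38847.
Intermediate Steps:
I(S, G) = (210 + G)/(-217 + S)
I(222, B) - 1*(-38833) = (210 - 141)/(-217 + 222) - 1*(-38833) = 69/5 + 38833 = 194234/5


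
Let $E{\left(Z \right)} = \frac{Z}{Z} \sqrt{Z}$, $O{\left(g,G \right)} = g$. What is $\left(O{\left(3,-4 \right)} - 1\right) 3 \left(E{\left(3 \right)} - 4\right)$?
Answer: $-24 + 6 \sqrt{3} \approx -13.608$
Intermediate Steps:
$E{\left(Z \right)} = \sqrt{Z}$ ($E{\left(Z \right)} = 1 \sqrt{Z} = \sqrt{Z}$)
$\left(O{\left(3,-4 \right)} - 1\right) 3 \left(E{\left(3 \right)} - 4\right) = \left(3 - 1\right) 3 \left(\sqrt{3} - 4\right) = 2 \cdot 3 \left(-4 + \sqrt{3}\right) = 6 \left(-4 + \sqrt{3}\right) = -24 + 6 \sqrt{3}$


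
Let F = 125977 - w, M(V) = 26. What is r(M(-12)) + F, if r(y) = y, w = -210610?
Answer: 336613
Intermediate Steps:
F = 336587 (F = 125977 - 1*(-210610) = 125977 + 210610 = 336587)
r(M(-12)) + F = 26 + 336587 = 336613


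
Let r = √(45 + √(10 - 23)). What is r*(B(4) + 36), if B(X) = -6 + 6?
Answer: 36*√(45 + I*√13) ≈ 241.69 + 9.667*I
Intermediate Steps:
B(X) = 0
r = √(45 + I*√13) (r = √(45 + √(-13)) = √(45 + I*√13) ≈ 6.7136 + 0.26853*I)
r*(B(4) + 36) = √(45 + I*√13)*(0 + 36) = √(45 + I*√13)*36 = 36*√(45 + I*√13)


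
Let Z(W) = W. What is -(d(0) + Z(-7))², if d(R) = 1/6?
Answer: -1681/36 ≈ -46.694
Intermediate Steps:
d(R) = ⅙
-(d(0) + Z(-7))² = -(⅙ - 7)² = -(-41/6)² = -1*1681/36 = -1681/36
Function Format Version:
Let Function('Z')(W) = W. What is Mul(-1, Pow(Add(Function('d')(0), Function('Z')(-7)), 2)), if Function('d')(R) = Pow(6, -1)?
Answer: Rational(-1681, 36) ≈ -46.694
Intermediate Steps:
Function('d')(R) = Rational(1, 6)
Mul(-1, Pow(Add(Function('d')(0), Function('Z')(-7)), 2)) = Mul(-1, Pow(Add(Rational(1, 6), -7), 2)) = Mul(-1, Pow(Rational(-41, 6), 2)) = Mul(-1, Rational(1681, 36)) = Rational(-1681, 36)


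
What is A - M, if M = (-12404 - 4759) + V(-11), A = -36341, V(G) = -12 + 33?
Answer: -19199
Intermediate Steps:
V(G) = 21
M = -17142 (M = (-12404 - 4759) + 21 = -17163 + 21 = -17142)
A - M = -36341 - 1*(-17142) = -36341 + 17142 = -19199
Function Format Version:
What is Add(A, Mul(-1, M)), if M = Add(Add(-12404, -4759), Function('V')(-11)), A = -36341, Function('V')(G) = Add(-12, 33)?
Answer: -19199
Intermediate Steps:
Function('V')(G) = 21
M = -17142 (M = Add(Add(-12404, -4759), 21) = Add(-17163, 21) = -17142)
Add(A, Mul(-1, M)) = Add(-36341, Mul(-1, -17142)) = Add(-36341, 17142) = -19199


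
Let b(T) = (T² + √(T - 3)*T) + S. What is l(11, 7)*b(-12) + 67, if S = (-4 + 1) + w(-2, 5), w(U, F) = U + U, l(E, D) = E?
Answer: 1574 - 132*I*√15 ≈ 1574.0 - 511.23*I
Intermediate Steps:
w(U, F) = 2*U
S = -7 (S = (-4 + 1) + 2*(-2) = -3 - 4 = -7)
b(T) = -7 + T² + T*√(-3 + T) (b(T) = (T² + √(T - 3)*T) - 7 = (T² + √(-3 + T)*T) - 7 = (T² + T*√(-3 + T)) - 7 = -7 + T² + T*√(-3 + T))
l(11, 7)*b(-12) + 67 = 11*(-7 + (-12)² - 12*√(-3 - 12)) + 67 = 11*(-7 + 144 - 12*I*√15) + 67 = 11*(137 - 12*I*√15) + 67 = (1507 - 132*I*√15) + 67 = 1574 - 132*I*√15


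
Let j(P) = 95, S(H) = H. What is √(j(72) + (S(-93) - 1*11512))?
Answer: I*√11510 ≈ 107.28*I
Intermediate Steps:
√(j(72) + (S(-93) - 1*11512)) = √(95 + (-93 - 1*11512)) = √(95 + (-93 - 11512)) = √(95 - 11605) = √(-11510) = I*√11510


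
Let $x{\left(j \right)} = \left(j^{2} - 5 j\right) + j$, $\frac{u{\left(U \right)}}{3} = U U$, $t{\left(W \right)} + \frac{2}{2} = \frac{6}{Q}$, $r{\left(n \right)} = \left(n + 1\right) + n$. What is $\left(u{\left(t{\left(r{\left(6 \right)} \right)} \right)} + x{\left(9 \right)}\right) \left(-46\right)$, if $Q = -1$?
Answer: $-8832$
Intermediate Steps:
$r{\left(n \right)} = 1 + 2 n$ ($r{\left(n \right)} = \left(1 + n\right) + n = 1 + 2 n$)
$t{\left(W \right)} = -7$ ($t{\left(W \right)} = -1 + \frac{6}{-1} = -1 + 6 \left(-1\right) = -1 - 6 = -7$)
$u{\left(U \right)} = 3 U^{2}$ ($u{\left(U \right)} = 3 U U = 3 U^{2}$)
$x{\left(j \right)} = j^{2} - 4 j$
$\left(u{\left(t{\left(r{\left(6 \right)} \right)} \right)} + x{\left(9 \right)}\right) \left(-46\right) = \left(3 \left(-7\right)^{2} + 9 \left(-4 + 9\right)\right) \left(-46\right) = \left(3 \cdot 49 + 9 \cdot 5\right) \left(-46\right) = \left(147 + 45\right) \left(-46\right) = 192 \left(-46\right) = -8832$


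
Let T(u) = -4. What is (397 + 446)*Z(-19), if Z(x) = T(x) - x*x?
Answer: -307695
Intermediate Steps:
Z(x) = -4 - x² (Z(x) = -4 - x*x = -4 - x²)
(397 + 446)*Z(-19) = (397 + 446)*(-4 - 1*(-19)²) = 843*(-4 - 1*361) = 843*(-4 - 361) = 843*(-365) = -307695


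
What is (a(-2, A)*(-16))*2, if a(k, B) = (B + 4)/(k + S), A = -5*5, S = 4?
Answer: 336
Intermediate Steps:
A = -25
a(k, B) = (4 + B)/(4 + k) (a(k, B) = (B + 4)/(k + 4) = (4 + B)/(4 + k))
(a(-2, A)*(-16))*2 = (((4 - 25)/(4 - 2))*(-16))*2 = ((-21/2)*(-16))*2 = (((½)*(-21))*(-16))*2 = -21/2*(-16)*2 = 168*2 = 336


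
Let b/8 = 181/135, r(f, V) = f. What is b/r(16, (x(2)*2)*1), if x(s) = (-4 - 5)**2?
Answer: 181/270 ≈ 0.67037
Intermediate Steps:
x(s) = 81 (x(s) = (-9)**2 = 81)
b = 1448/135 (b = 8*(181/135) = 1448/135 ≈ 10.726)
b/r(16, (x(2)*2)*1) = (1448/135)/16 = (1/16)*(1448/135) = 181/270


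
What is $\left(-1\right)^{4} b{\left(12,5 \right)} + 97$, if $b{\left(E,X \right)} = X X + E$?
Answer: $134$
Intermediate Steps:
$b{\left(E,X \right)} = E + X^{2}$ ($b{\left(E,X \right)} = X^{2} + E = E + X^{2}$)
$\left(-1\right)^{4} b{\left(12,5 \right)} + 97 = \left(-1\right)^{4} \left(12 + 5^{2}\right) + 97 = 1 \left(12 + 25\right) + 97 = 1 \cdot 37 + 97 = 37 + 97 = 134$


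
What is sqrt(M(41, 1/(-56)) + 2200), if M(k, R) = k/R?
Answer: 4*I*sqrt(6) ≈ 9.798*I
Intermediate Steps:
sqrt(M(41, 1/(-56)) + 2200) = sqrt(41/(1/(-56)) + 2200) = sqrt(41/(-1/56) + 2200) = sqrt(41*(-56) + 2200) = sqrt(-2296 + 2200) = sqrt(-96) = 4*I*sqrt(6)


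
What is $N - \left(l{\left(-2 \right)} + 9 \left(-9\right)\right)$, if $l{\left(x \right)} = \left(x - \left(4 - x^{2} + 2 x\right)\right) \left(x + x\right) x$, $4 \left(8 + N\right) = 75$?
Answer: $\frac{303}{4} \approx 75.75$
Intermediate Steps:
$N = \frac{43}{4}$ ($N = -8 + \frac{1}{4} \cdot 75 = -8 + \frac{75}{4} = \frac{43}{4} \approx 10.75$)
$l{\left(x \right)} = 2 x^{2} \left(-4 + x^{2} - x\right)$ ($l{\left(x \right)} = \left(x - \left(4 - x^{2} + 2 x\right)\right) 2 x x = \left(-4 + x^{2} - x\right) 2 x x = 2 x \left(-4 + x^{2} - x\right) x = 2 x^{2} \left(-4 + x^{2} - x\right)$)
$N - \left(l{\left(-2 \right)} + 9 \left(-9\right)\right) = \frac{43}{4} - \left(2 \left(-2\right)^{2} \left(-4 + \left(-2\right)^{2} - -2\right) + 9 \left(-9\right)\right) = \frac{43}{4} - \left(2 \cdot 4 \left(-4 + 4 + 2\right) - 81\right) = \frac{43}{4} - \left(2 \cdot 4 \cdot 2 - 81\right) = \frac{43}{4} - \left(16 - 81\right) = \frac{43}{4} - -65 = \frac{43}{4} + 65 = \frac{303}{4}$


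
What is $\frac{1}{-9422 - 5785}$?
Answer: $- \frac{1}{15207} \approx -6.5759 \cdot 10^{-5}$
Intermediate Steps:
$\frac{1}{-9422 - 5785} = \frac{1}{-15207} = - \frac{1}{15207}$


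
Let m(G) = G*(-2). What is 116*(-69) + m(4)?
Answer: -8012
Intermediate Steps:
m(G) = -2*G
116*(-69) + m(4) = 116*(-69) - 2*4 = -8004 - 8 = -8012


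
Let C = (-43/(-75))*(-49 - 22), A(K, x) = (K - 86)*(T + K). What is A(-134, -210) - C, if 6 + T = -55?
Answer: 3220553/75 ≈ 42941.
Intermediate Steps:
T = -61 (T = -6 - 55 = -61)
A(K, x) = (-86 + K)*(-61 + K) (A(K, x) = (K - 86)*(-61 + K) = (-86 + K)*(-61 + K))
C = -3053/75 (C = -43*(-1/75)*(-71) = (43/75)*(-71) = -3053/75 ≈ -40.707)
A(-134, -210) - C = (5246 + (-134)² - 147*(-134)) - 1*(-3053/75) = (5246 + 17956 + 19698) + 3053/75 = 42900 + 3053/75 = 3220553/75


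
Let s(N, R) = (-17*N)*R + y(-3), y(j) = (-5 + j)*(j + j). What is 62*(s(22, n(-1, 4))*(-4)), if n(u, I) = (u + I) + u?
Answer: 173600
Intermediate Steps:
n(u, I) = I + 2*u (n(u, I) = (I + u) + u = I + 2*u)
y(j) = 2*j*(-5 + j) (y(j) = (-5 + j)*(2*j) = 2*j*(-5 + j))
s(N, R) = 48 - 17*N*R (s(N, R) = (-17*N)*R + 2*(-3)*(-5 - 3) = -17*N*R + 2*(-3)*(-8) = -17*N*R + 48 = 48 - 17*N*R)
62*(s(22, n(-1, 4))*(-4)) = 62*((48 - 17*22*(4 + 2*(-1)))*(-4)) = 62*((48 - 17*22*(4 - 2))*(-4)) = 62*((48 - 17*22*2)*(-4)) = 62*((48 - 748)*(-4)) = 62*(-700*(-4)) = 62*2800 = 173600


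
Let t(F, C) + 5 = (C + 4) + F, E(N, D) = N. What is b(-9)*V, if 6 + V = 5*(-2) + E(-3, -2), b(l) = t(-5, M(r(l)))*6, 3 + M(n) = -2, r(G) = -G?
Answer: 1254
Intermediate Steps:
M(n) = -5 (M(n) = -3 - 2 = -5)
t(F, C) = -1 + C + F (t(F, C) = -5 + ((C + 4) + F) = -5 + ((4 + C) + F) = -5 + (4 + C + F) = -1 + C + F)
b(l) = -66 (b(l) = (-1 - 5 - 5)*6 = -11*6 = -66)
V = -19 (V = -6 + (5*(-2) - 3) = -6 + (-10 - 3) = -6 - 13 = -19)
b(-9)*V = -66*(-19) = 1254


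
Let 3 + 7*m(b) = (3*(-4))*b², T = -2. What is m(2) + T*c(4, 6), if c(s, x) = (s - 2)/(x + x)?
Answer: -160/21 ≈ -7.6190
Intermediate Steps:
c(s, x) = (-2 + s)/(2*x) (c(s, x) = (-2 + s)/((2*x)) = (-2 + s)*(1/(2*x)) = (-2 + s)/(2*x))
m(b) = -3/7 - 12*b²/7 (m(b) = -3/7 + ((3*(-4))*b²)/7 = -3/7 + (-12*b²)/7 = -3/7 - 12*b²/7)
m(2) + T*c(4, 6) = (-3/7 - 12/7*2²) - (-2 + 4)/6 = (-3/7 - 12/7*4) - 2/6 = (-3/7 - 48/7) - 2*⅙ = -51/7 - ⅓ = -160/21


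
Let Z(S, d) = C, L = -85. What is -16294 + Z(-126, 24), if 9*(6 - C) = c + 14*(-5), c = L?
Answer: -146437/9 ≈ -16271.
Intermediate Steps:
c = -85
C = 209/9 (C = 6 - (-85 + 14*(-5))/9 = 6 - (-85 - 70)/9 = 6 - ⅑*(-155) = 6 + 155/9 = 209/9 ≈ 23.222)
Z(S, d) = 209/9
-16294 + Z(-126, 24) = -16294 + 209/9 = -146437/9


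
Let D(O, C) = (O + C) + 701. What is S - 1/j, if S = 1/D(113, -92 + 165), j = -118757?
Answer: 119644/105337459 ≈ 0.0011358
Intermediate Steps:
D(O, C) = 701 + C + O (D(O, C) = (C + O) + 701 = 701 + C + O)
S = 1/887 (S = 1/(701 + (-92 + 165) + 113) = 1/(701 + 73 + 113) = 1/887 ≈ 0.0011274)
S - 1/j = 1/887 - 1/(-118757) = 1/887 - 1*(-1/118757) = 1/887 + 1/118757 = 119644/105337459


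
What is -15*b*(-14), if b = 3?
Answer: 630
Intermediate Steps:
-15*b*(-14) = -15*3*(-14) = -45*(-14) = 630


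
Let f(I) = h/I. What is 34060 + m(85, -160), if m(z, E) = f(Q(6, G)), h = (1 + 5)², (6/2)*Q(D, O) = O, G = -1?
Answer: 33952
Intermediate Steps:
Q(D, O) = O/3
h = 36 (h = 6² = 36)
f(I) = 36/I
m(z, E) = -108 (m(z, E) = 36/(((⅓)*(-1))) = 36/(-⅓) = 36*(-3) = -108)
34060 + m(85, -160) = 34060 - 108 = 33952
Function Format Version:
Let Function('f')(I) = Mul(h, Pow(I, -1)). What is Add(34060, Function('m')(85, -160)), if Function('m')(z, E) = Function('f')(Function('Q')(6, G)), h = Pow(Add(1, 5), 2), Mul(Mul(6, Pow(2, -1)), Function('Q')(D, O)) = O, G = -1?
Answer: 33952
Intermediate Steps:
Function('Q')(D, O) = Mul(Rational(1, 3), O)
h = 36 (h = Pow(6, 2) = 36)
Function('f')(I) = Mul(36, Pow(I, -1))
Function('m')(z, E) = -108 (Function('m')(z, E) = Mul(36, Pow(Mul(Rational(1, 3), -1), -1)) = Mul(36, Pow(Rational(-1, 3), -1)) = Mul(36, -3) = -108)
Add(34060, Function('m')(85, -160)) = Add(34060, -108) = 33952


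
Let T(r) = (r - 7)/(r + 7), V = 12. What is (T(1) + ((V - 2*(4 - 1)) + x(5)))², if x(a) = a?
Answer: 1681/16 ≈ 105.06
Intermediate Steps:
T(r) = (-7 + r)/(7 + r)
(T(1) + ((V - 2*(4 - 1)) + x(5)))² = ((-7 + 1)/(7 + 1) + ((12 - 2*(4 - 1)) + 5))² = (-6/8 + ((12 - 2*3) + 5))² = ((⅛)*(-6) + ((12 - 1*6) + 5))² = (-¾ + ((12 - 6) + 5))² = (-¾ + (6 + 5))² = (-¾ + 11)² = (41/4)² = 1681/16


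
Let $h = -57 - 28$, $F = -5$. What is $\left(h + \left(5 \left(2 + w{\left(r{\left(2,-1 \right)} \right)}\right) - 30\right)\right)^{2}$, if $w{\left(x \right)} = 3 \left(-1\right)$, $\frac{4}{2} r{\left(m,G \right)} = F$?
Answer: $14400$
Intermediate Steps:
$r{\left(m,G \right)} = - \frac{5}{2}$ ($r{\left(m,G \right)} = \frac{1}{2} \left(-5\right) = - \frac{5}{2}$)
$w{\left(x \right)} = -3$
$h = -85$
$\left(h + \left(5 \left(2 + w{\left(r{\left(2,-1 \right)} \right)}\right) - 30\right)\right)^{2} = \left(-85 - \left(30 - 5 \left(2 - 3\right)\right)\right)^{2} = \left(-85 + \left(5 \left(-1\right) - 30\right)\right)^{2} = \left(-85 - 35\right)^{2} = \left(-120\right)^{2} = 14400$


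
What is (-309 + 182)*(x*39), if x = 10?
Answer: -49530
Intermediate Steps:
(-309 + 182)*(x*39) = (-309 + 182)*(10*39) = -127*390 = -49530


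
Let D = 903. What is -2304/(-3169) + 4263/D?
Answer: 742379/136267 ≈ 5.4480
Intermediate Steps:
-2304/(-3169) + 4263/D = -2304/(-3169) + 4263/903 = -2304*(-1/3169) + 4263*(1/903) = 2304/3169 + 203/43 = 742379/136267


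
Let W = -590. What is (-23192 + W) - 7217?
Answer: -30999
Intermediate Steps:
(-23192 + W) - 7217 = (-23192 - 590) - 7217 = -23782 - 7217 = -30999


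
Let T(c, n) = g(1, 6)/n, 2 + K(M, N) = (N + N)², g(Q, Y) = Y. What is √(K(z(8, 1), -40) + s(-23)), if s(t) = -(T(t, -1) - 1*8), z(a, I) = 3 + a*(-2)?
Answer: 2*√1603 ≈ 80.075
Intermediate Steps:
z(a, I) = 3 - 2*a
K(M, N) = -2 + 4*N² (K(M, N) = -2 + (N + N)² = -2 + (2*N)² = -2 + 4*N²)
T(c, n) = 6/n
s(t) = 14 (s(t) = -(6/(-1) - 1*8) = -(6*(-1) - 8) = -(-6 - 8) = -1*(-14) = 14)
√(K(z(8, 1), -40) + s(-23)) = √((-2 + 4*(-40)²) + 14) = √((-2 + 4*1600) + 14) = √((-2 + 6400) + 14) = √(6398 + 14) = √6412 = 2*√1603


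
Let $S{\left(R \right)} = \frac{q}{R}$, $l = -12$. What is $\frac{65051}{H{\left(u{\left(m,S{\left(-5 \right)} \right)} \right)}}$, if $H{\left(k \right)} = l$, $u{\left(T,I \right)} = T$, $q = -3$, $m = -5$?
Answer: $- \frac{65051}{12} \approx -5420.9$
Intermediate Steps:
$S{\left(R \right)} = - \frac{3}{R}$
$H{\left(k \right)} = -12$
$\frac{65051}{H{\left(u{\left(m,S{\left(-5 \right)} \right)} \right)}} = \frac{65051}{-12} = 65051 \left(- \frac{1}{12}\right) = - \frac{65051}{12}$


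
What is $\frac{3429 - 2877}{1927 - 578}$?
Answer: $\frac{552}{1349} \approx 0.40919$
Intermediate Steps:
$\frac{3429 - 2877}{1927 - 578} = \frac{3429 - 2877}{1349} = 552 \cdot \frac{1}{1349} = \frac{552}{1349}$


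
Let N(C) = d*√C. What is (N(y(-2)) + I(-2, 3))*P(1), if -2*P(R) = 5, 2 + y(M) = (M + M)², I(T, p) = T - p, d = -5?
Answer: 25/2 + 25*√14/2 ≈ 59.271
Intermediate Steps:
y(M) = -2 + 4*M² (y(M) = -2 + (M + M)² = -2 + (2*M)² = -2 + 4*M²)
P(R) = -5/2 (P(R) = -½*5 = -5/2)
N(C) = -5*√C
(N(y(-2)) + I(-2, 3))*P(1) = (-5*√(-2 + 4*(-2)²) + (-2 - 1*3))*(-5/2) = (-5*√(-2 + 4*4) + (-2 - 3))*(-5/2) = (-5*√(-2 + 16) - 5)*(-5/2) = (-5*√14 - 5)*(-5/2) = (-5 - 5*√14)*(-5/2) = 25/2 + 25*√14/2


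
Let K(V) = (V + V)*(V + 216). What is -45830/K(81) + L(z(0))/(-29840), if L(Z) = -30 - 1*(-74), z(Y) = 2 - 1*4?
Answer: -171210527/179465220 ≈ -0.95400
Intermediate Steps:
K(V) = 2*V*(216 + V) (K(V) = (2*V)*(216 + V) = 2*V*(216 + V))
z(Y) = -2 (z(Y) = 2 - 4 = -2)
L(Z) = 44 (L(Z) = -30 + 74 = 44)
-45830/K(81) + L(z(0))/(-29840) = -45830*1/(162*(216 + 81)) + 44/(-29840) = -45830/(2*81*297) + 44*(-1/29840) = -45830/48114 - 11/7460 = -45830*1/48114 - 11/7460 = -22915/24057 - 11/7460 = -171210527/179465220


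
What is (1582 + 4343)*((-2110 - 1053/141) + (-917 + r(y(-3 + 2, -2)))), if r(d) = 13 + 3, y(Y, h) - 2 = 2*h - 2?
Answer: -840567900/47 ≈ -1.7884e+7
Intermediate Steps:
y(Y, h) = 2*h (y(Y, h) = 2 + (2*h - 2) = 2 + (-2 + 2*h) = 2*h)
r(d) = 16
(1582 + 4343)*((-2110 - 1053/141) + (-917 + r(y(-3 + 2, -2)))) = (1582 + 4343)*((-2110 - 1053/141) + (-917 + 16)) = 5925*((-2110 - 1053/141) - 901) = 5925*((-2110 - 1*351/47) - 901) = 5925*((-2110 - 351/47) - 901) = 5925*(-99521/47 - 901) = 5925*(-141868/47) = -840567900/47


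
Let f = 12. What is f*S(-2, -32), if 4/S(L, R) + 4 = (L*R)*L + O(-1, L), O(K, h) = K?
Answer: -48/133 ≈ -0.36090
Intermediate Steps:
S(L, R) = 4/(-5 + R*L²) (S(L, R) = 4/(-4 + ((L*R)*L - 1)) = 4/(-4 + (R*L² - 1)) = 4/(-4 + (-1 + R*L²)) = 4/(-5 + R*L²))
f*S(-2, -32) = 12*(4/(-5 - 32*(-2)²)) = 12*(4/(-5 - 32*4)) = 12*(4/(-5 - 128)) = 12*(4/(-133)) = 12*(4*(-1/133)) = 12*(-4/133) = -48/133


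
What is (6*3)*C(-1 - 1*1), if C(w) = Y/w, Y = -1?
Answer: 9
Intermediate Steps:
C(w) = -1/w
(6*3)*C(-1 - 1*1) = (6*3)*(-1/(-1 - 1*1)) = 18*(-1/(-1 - 1)) = 18*(-1/(-2)) = 18*(-1*(-1/2)) = 18*(1/2) = 9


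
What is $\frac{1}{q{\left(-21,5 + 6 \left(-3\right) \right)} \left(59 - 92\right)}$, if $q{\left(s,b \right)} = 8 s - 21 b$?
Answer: $- \frac{1}{3465} \approx -0.0002886$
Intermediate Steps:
$q{\left(s,b \right)} = - 21 b + 8 s$
$\frac{1}{q{\left(-21,5 + 6 \left(-3\right) \right)} \left(59 - 92\right)} = \frac{1}{\left(- 21 \left(5 + 6 \left(-3\right)\right) + 8 \left(-21\right)\right) \left(59 - 92\right)} = \frac{1}{\left(- 21 \left(5 - 18\right) - 168\right) \left(-33\right)} = \frac{1}{\left(\left(-21\right) \left(-13\right) - 168\right) \left(-33\right)} = \frac{1}{\left(273 - 168\right) \left(-33\right)} = \frac{1}{105 \left(-33\right)} = \frac{1}{-3465} = - \frac{1}{3465}$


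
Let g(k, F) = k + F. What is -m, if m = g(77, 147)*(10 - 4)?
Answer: -1344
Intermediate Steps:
g(k, F) = F + k
m = 1344 (m = (147 + 77)*(10 - 4) = 224*6 = 1344)
-m = -1*1344 = -1344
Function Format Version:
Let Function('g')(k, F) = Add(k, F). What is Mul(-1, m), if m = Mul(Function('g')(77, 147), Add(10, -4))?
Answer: -1344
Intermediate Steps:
Function('g')(k, F) = Add(F, k)
m = 1344 (m = Mul(Add(147, 77), Add(10, -4)) = Mul(224, 6) = 1344)
Mul(-1, m) = Mul(-1, 1344) = -1344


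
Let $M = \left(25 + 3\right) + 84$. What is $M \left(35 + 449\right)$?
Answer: $54208$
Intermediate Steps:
$M = 112$ ($M = 28 + 84 = 112$)
$M \left(35 + 449\right) = 112 \left(35 + 449\right) = 112 \cdot 484 = 54208$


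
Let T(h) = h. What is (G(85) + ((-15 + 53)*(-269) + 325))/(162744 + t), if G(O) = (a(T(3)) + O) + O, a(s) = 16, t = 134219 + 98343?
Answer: -9711/395306 ≈ -0.024566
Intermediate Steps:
t = 232562
G(O) = 16 + 2*O (G(O) = (16 + O) + O = 16 + 2*O)
(G(85) + ((-15 + 53)*(-269) + 325))/(162744 + t) = ((16 + 2*85) + ((-15 + 53)*(-269) + 325))/(162744 + 232562) = ((16 + 170) + (38*(-269) + 325))/395306 = (186 + (-10222 + 325))*(1/395306) = (186 - 9897)*(1/395306) = -9711*1/395306 = -9711/395306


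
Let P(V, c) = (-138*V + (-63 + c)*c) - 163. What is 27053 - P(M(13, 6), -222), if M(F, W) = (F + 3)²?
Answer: -726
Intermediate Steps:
M(F, W) = (3 + F)²
P(V, c) = -163 - 138*V + c*(-63 + c) (P(V, c) = (-138*V + c*(-63 + c)) - 163 = -163 - 138*V + c*(-63 + c))
27053 - P(M(13, 6), -222) = 27053 - (-163 + (-222)² - 138*(3 + 13)² - 63*(-222)) = 27053 - (-163 + 49284 - 138*16² + 13986) = 27053 - (-163 + 49284 - 138*256 + 13986) = 27053 - (-163 + 49284 - 35328 + 13986) = 27053 - 1*27779 = 27053 - 27779 = -726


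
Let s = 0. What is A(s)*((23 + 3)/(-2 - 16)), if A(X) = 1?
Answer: -13/9 ≈ -1.4444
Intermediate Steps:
A(s)*((23 + 3)/(-2 - 16)) = 1*((23 + 3)/(-2 - 16)) = 1*(26/(-18)) = 1*(26*(-1/18)) = 1*(-13/9) = -13/9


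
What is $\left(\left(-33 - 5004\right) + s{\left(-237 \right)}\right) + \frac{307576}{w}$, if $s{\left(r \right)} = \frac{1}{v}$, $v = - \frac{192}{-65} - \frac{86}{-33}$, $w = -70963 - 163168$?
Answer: $- \frac{14067710583703}{2792246306} \approx -5038.1$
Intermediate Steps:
$w = -234131$ ($w = -70963 - 163168 = -234131$)
$v = \frac{11926}{2145}$ ($v = \left(-192\right) \left(- \frac{1}{65}\right) - - \frac{86}{33} = \frac{192}{65} + \frac{86}{33} = \frac{11926}{2145} \approx 5.5599$)
$s{\left(r \right)} = \frac{2145}{11926}$ ($s{\left(r \right)} = \frac{1}{\frac{11926}{2145}} = \frac{2145}{11926}$)
$\left(\left(-33 - 5004\right) + s{\left(-237 \right)}\right) + \frac{307576}{w} = \left(\left(-33 - 5004\right) + \frac{2145}{11926}\right) + \frac{307576}{-234131} = \left(\left(-33 - 5004\right) + \frac{2145}{11926}\right) + 307576 \left(- \frac{1}{234131}\right) = \left(-5037 + \frac{2145}{11926}\right) - \frac{307576}{234131} = - \frac{60069117}{11926} - \frac{307576}{234131} = - \frac{14067710583703}{2792246306}$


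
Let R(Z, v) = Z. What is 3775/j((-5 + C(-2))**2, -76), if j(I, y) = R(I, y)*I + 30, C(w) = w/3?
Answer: 305775/85951 ≈ 3.5575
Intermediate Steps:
C(w) = w/3 (C(w) = w*(1/3) = w/3)
j(I, y) = 30 + I**2 (j(I, y) = I*I + 30 = I**2 + 30 = 30 + I**2)
3775/j((-5 + C(-2))**2, -76) = 3775/(30 + ((-5 + (1/3)*(-2))**2)**2) = 3775/(30 + ((-5 - 2/3)**2)**2) = 3775/(30 + ((-17/3)**2)**2) = 3775/(30 + (289/9)**2) = 3775/(30 + 83521/81) = 3775/(85951/81) = 3775*(81/85951) = 305775/85951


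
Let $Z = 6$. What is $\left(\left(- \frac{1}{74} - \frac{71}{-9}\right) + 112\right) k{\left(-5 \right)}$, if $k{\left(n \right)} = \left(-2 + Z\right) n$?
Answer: $- \frac{798370}{333} \approx -2397.5$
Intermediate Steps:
$k{\left(n \right)} = 4 n$ ($k{\left(n \right)} = \left(-2 + 6\right) n = 4 n$)
$\left(\left(- \frac{1}{74} - \frac{71}{-9}\right) + 112\right) k{\left(-5 \right)} = \left(\left(- \frac{1}{74} - \frac{71}{-9}\right) + 112\right) 4 \left(-5\right) = \left(\left(\left(-1\right) \frac{1}{74} - - \frac{71}{9}\right) + 112\right) \left(-20\right) = \left(\left(- \frac{1}{74} + \frac{71}{9}\right) + 112\right) \left(-20\right) = \left(\frac{5245}{666} + 112\right) \left(-20\right) = \frac{79837}{666} \left(-20\right) = - \frac{798370}{333}$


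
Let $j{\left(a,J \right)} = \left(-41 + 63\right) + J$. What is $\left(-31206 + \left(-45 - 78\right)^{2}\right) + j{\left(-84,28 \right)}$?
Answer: $-16027$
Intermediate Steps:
$j{\left(a,J \right)} = 22 + J$
$\left(-31206 + \left(-45 - 78\right)^{2}\right) + j{\left(-84,28 \right)} = \left(-31206 + \left(-45 - 78\right)^{2}\right) + \left(22 + 28\right) = \left(-31206 + \left(-123\right)^{2}\right) + 50 = \left(-31206 + 15129\right) + 50 = -16077 + 50 = -16027$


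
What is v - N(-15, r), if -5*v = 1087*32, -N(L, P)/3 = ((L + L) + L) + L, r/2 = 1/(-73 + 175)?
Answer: -35684/5 ≈ -7136.8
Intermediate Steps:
r = 1/51 (r = 2/(-73 + 175) = 2/102 = 2*(1/102) = 1/51 ≈ 0.019608)
N(L, P) = -12*L (N(L, P) = -3*(((L + L) + L) + L) = -3*((2*L + L) + L) = -3*(3*L + L) = -12*L)
v = -34784/5 (v = -1087*32/5 = -⅕*34784 = -34784/5 ≈ -6956.8)
v - N(-15, r) = -34784/5 - (-12)*(-15) = -34784/5 - 1*180 = -34784/5 - 180 = -35684/5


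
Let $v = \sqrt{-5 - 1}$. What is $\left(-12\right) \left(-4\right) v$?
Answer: $48 i \sqrt{6} \approx 117.58 i$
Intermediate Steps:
$v = i \sqrt{6}$ ($v = \sqrt{-6} = i \sqrt{6} \approx 2.4495 i$)
$\left(-12\right) \left(-4\right) v = \left(-12\right) \left(-4\right) i \sqrt{6} = 48 i \sqrt{6}$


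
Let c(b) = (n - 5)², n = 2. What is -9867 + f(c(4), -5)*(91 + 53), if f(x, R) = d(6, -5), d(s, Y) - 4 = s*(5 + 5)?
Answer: -651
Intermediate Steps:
c(b) = 9 (c(b) = (2 - 5)² = (-3)² = 9)
d(s, Y) = 4 + 10*s (d(s, Y) = 4 + s*(5 + 5) = 4 + s*10 = 4 + 10*s)
f(x, R) = 64 (f(x, R) = 4 + 10*6 = 4 + 60 = 64)
-9867 + f(c(4), -5)*(91 + 53) = -9867 + 64*(91 + 53) = -9867 + 64*144 = -9867 + 9216 = -651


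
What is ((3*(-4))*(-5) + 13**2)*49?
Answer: 11221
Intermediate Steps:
((3*(-4))*(-5) + 13**2)*49 = (-12*(-5) + 169)*49 = (60 + 169)*49 = 229*49 = 11221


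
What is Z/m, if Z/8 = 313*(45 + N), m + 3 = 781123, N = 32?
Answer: 24101/97640 ≈ 0.24684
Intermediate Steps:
m = 781120 (m = -3 + 781123 = 781120)
Z = 192808 (Z = 8*(313*(45 + 32)) = 8*(313*77) = 8*24101 = 192808)
Z/m = 192808/781120 = 192808*(1/781120) = 24101/97640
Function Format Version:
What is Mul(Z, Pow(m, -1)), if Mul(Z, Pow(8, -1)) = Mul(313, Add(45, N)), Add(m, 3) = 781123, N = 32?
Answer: Rational(24101, 97640) ≈ 0.24684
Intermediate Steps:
m = 781120 (m = Add(-3, 781123) = 781120)
Z = 192808 (Z = Mul(8, Mul(313, Add(45, 32))) = Mul(8, Mul(313, 77)) = Mul(8, 24101) = 192808)
Mul(Z, Pow(m, -1)) = Mul(192808, Pow(781120, -1)) = Mul(192808, Rational(1, 781120)) = Rational(24101, 97640)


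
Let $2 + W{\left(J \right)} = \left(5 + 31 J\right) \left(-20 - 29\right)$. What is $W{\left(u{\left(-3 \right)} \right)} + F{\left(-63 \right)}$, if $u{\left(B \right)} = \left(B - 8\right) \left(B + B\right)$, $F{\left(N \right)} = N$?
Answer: $-100564$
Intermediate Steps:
$u{\left(B \right)} = 2 B \left(-8 + B\right)$ ($u{\left(B \right)} = \left(-8 + B\right) 2 B = 2 B \left(-8 + B\right)$)
$W{\left(J \right)} = -247 - 1519 J$ ($W{\left(J \right)} = -2 + \left(5 + 31 J\right) \left(-20 - 29\right) = -2 + \left(5 + 31 J\right) \left(-49\right) = -2 - \left(245 + 1519 J\right) = -247 - 1519 J$)
$W{\left(u{\left(-3 \right)} \right)} + F{\left(-63 \right)} = \left(-247 - 1519 \cdot 2 \left(-3\right) \left(-8 - 3\right)\right) - 63 = \left(-247 - 1519 \cdot 2 \left(-3\right) \left(-11\right)\right) - 63 = \left(-247 - 100254\right) - 63 = -100501 - 63 = -100564$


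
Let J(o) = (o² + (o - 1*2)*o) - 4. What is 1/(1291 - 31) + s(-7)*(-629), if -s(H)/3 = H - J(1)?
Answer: -7132859/1260 ≈ -5661.0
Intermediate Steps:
J(o) = -4 + o² + o*(-2 + o) (J(o) = (o² + (o - 2)*o) - 4 = (o² + (-2 + o)*o) - 4 = (o² + o*(-2 + o)) - 4 = -4 + o² + o*(-2 + o))
s(H) = -12 - 3*H (s(H) = -3*(H - (-4 - 2*1 + 2*1²)) = -3*(H - (-4 - 2 + 2*1)) = -3*(H - (-4 - 2 + 2)) = -3*(H - 1*(-4)) = -3*(H + 4) = -3*(4 + H) = -12 - 3*H)
1/(1291 - 31) + s(-7)*(-629) = 1/(1291 - 31) + (-12 - 3*(-7))*(-629) = 1/1260 + (-12 + 21)*(-629) = 1/1260 + 9*(-629) = 1/1260 - 5661 = -7132859/1260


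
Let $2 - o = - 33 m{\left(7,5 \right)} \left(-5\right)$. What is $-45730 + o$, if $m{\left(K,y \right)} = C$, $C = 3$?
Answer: $-46223$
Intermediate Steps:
$m{\left(K,y \right)} = 3$
$o = -493$ ($o = 2 - \left(-33\right) 3 \left(-5\right) = 2 - \left(-99\right) \left(-5\right) = 2 - 495 = -493$)
$-45730 + o = -45730 - 493 = -46223$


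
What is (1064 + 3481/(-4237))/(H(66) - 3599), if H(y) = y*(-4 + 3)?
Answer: -4504687/15528605 ≈ -0.29009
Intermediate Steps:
H(y) = -y (H(y) = y*(-1) = -y)
(1064 + 3481/(-4237))/(H(66) - 3599) = (1064 + 3481/(-4237))/(-1*66 - 3599) = (1064 + 3481*(-1/4237))/(-66 - 3599) = (1064 - 3481/4237)/(-3665) = (4504687/4237)*(-1/3665) = -4504687/15528605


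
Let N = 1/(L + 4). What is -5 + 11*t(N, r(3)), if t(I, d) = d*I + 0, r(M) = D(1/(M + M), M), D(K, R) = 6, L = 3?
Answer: 31/7 ≈ 4.4286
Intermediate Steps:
N = 1/7 (N = 1/(3 + 4) = 1/7 ≈ 0.14286)
r(M) = 6
t(I, d) = I*d (t(I, d) = I*d + 0 = I*d)
-5 + 11*t(N, r(3)) = -5 + 11*((1/7)*6) = -5 + 11*(6/7) = -5 + 66/7 = 31/7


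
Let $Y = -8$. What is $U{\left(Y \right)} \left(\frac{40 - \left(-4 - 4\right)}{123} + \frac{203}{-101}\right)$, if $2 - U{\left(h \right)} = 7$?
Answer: $\frac{33535}{4141} \approx 8.0983$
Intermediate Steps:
$U{\left(h \right)} = -5$ ($U{\left(h \right)} = 2 - 7 = -5$)
$U{\left(Y \right)} \left(\frac{40 - \left(-4 - 4\right)}{123} + \frac{203}{-101}\right) = - 5 \left(\frac{40 - \left(-4 - 4\right)}{123} + \frac{203}{-101}\right) = - 5 \left(\left(40 - \left(-4 - 4\right)\right) \frac{1}{123} + 203 \left(- \frac{1}{101}\right)\right) = - 5 \left(\left(40 - -8\right) \frac{1}{123} - \frac{203}{101}\right) = - 5 \left(\left(40 + 8\right) \frac{1}{123} - \frac{203}{101}\right) = - 5 \left(48 \cdot \frac{1}{123} - \frac{203}{101}\right) = - 5 \left(\frac{16}{41} - \frac{203}{101}\right) = \left(-5\right) \left(- \frac{6707}{4141}\right) = \frac{33535}{4141}$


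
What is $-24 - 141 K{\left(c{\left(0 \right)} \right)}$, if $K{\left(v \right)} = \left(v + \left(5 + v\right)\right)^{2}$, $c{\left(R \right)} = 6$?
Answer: $-40773$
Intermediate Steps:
$K{\left(v \right)} = \left(5 + 2 v\right)^{2}$
$-24 - 141 K{\left(c{\left(0 \right)} \right)} = -24 - 141 \left(5 + 2 \cdot 6\right)^{2} = -24 - 141 \left(5 + 12\right)^{2} = -24 - 141 \cdot 17^{2} = -24 - 40749 = -40773$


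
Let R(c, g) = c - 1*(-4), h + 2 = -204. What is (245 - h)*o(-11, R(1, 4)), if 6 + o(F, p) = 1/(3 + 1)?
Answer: -10373/4 ≈ -2593.3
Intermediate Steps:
h = -206 (h = -2 - 204 = -206)
R(c, g) = 4 + c (R(c, g) = c + 4 = 4 + c)
o(F, p) = -23/4 (o(F, p) = -6 + 1/(3 + 1) = -6 + 1/4 = -23/4)
(245 - h)*o(-11, R(1, 4)) = (245 - 1*(-206))*(-23/4) = (245 + 206)*(-23/4) = 451*(-23/4) = -10373/4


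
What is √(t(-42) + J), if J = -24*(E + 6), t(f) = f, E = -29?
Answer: √510 ≈ 22.583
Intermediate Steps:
J = 552 (J = -24*(-29 + 6) = -24*(-23) = 552)
√(t(-42) + J) = √(-42 + 552) = √510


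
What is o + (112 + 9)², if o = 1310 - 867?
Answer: 15084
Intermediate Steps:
o = 443
o + (112 + 9)² = 443 + (112 + 9)² = 443 + 121² = 443 + 14641 = 15084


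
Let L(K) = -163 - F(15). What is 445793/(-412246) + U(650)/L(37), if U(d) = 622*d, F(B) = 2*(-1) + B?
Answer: -20843689671/9069412 ≈ -2298.2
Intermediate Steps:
F(B) = -2 + B
L(K) = -176 (L(K) = -163 - (-2 + 15) = -163 - 1*13 = -163 - 13 = -176)
445793/(-412246) + U(650)/L(37) = 445793/(-412246) + (622*650)/(-176) = 445793*(-1/412246) + 404300*(-1/176) = -445793/412246 - 101075/44 = -20843689671/9069412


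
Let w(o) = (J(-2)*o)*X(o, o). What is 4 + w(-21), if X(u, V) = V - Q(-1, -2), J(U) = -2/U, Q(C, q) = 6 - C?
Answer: 592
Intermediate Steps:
X(u, V) = -7 + V (X(u, V) = V - (6 - 1*(-1)) = V - (6 + 1) = V - 1*7 = V - 7 = -7 + V)
w(o) = o*(-7 + o) (w(o) = ((-2/(-2))*o)*(-7 + o) = ((-2*(-½))*o)*(-7 + o) = (1*o)*(-7 + o) = o*(-7 + o))
4 + w(-21) = 4 - 21*(-7 - 21) = 4 - 21*(-28) = 4 + 588 = 592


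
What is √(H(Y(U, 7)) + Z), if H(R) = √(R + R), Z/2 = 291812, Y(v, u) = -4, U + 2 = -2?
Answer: √(583624 + 2*I*√2) ≈ 763.95 + 0.002*I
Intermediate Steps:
U = -4 (U = -2 - 2 = -4)
Z = 583624 (Z = 2*291812 = 583624)
H(R) = √2*√R (H(R) = √(2*R) = √2*√R)
√(H(Y(U, 7)) + Z) = √(√2*√(-4) + 583624) = √(√2*(2*I) + 583624) = √(2*I*√2 + 583624) = √(583624 + 2*I*√2)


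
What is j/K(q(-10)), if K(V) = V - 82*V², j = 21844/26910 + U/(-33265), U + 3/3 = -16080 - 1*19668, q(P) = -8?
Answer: -33772925/94099340088 ≈ -0.00035891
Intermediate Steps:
U = -35749 (U = -1 + (-16080 - 1*19668) = -1 + (-16080 - 19668) = -1 - 35748 = -35749)
j = 33772925/17903223 (j = 21844/26910 - 35749/(-33265) = 21844*(1/26910) - 35749*(-1/33265) = 10922/13455 + 35749/33265 = 33772925/17903223 ≈ 1.8864)
K(V) = V - 82*V²
j/K(q(-10)) = 33772925/(17903223*((-8*(1 - 82*(-8))))) = 33772925/(17903223*((-8*(1 + 656)))) = 33772925/(17903223*((-8*657))) = (33772925/17903223)/(-5256) = (33772925/17903223)*(-1/5256) = -33772925/94099340088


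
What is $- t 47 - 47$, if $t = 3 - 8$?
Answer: $188$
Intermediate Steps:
$t = -5$ ($t = 3 - 8 = -5$)
$- t 47 - 47 = \left(-1\right) \left(-5\right) 47 - 47 = 5 \cdot 47 - 47 = 235 - 47 = 188$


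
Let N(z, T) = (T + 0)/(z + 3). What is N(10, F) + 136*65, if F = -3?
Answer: 114917/13 ≈ 8839.8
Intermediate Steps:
N(z, T) = T/(3 + z)
N(10, F) + 136*65 = -3/(3 + 10) + 136*65 = -3/13 + 8840 = 114917/13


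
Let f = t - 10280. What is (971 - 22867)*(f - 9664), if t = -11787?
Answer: 694781976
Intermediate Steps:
f = -22067 (f = -11787 - 10280 = -22067)
(971 - 22867)*(f - 9664) = (971 - 22867)*(-22067 - 9664) = -21896*(-31731) = 694781976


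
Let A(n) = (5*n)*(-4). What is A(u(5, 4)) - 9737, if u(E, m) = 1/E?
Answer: -9741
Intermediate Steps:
A(n) = -20*n
A(u(5, 4)) - 9737 = -20/5 - 9737 = -20*⅕ - 9737 = -4 - 9737 = -9741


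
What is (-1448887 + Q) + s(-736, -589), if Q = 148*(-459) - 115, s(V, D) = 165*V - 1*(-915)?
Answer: -1637459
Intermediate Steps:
s(V, D) = 915 + 165*V (s(V, D) = 165*V + 915 = 915 + 165*V)
Q = -68047 (Q = -67932 - 115 = -68047)
(-1448887 + Q) + s(-736, -589) = (-1448887 - 68047) + (915 + 165*(-736)) = -1516934 + (915 - 121440) = -1516934 - 120525 = -1637459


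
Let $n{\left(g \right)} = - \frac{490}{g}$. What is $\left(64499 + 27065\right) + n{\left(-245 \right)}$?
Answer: $91566$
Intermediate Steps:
$\left(64499 + 27065\right) + n{\left(-245 \right)} = \left(64499 + 27065\right) - \frac{490}{-245} = 91564 - -2 = 91564 + 2 = 91566$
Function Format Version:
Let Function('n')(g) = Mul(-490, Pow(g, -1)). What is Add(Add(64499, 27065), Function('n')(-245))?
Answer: 91566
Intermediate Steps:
Add(Add(64499, 27065), Function('n')(-245)) = Add(Add(64499, 27065), Mul(-490, Pow(-245, -1))) = Add(91564, Mul(-490, Rational(-1, 245))) = Add(91564, 2) = 91566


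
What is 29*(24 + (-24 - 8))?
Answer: -232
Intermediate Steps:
29*(24 + (-24 - 8)) = 29*(24 - 32) = 29*(-8) = -232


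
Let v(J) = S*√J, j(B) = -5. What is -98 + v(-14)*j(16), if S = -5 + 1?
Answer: -98 + 20*I*√14 ≈ -98.0 + 74.833*I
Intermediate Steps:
S = -4
v(J) = -4*√J
-98 + v(-14)*j(16) = -98 - 4*I*√14*(-5) = -98 + 20*I*√14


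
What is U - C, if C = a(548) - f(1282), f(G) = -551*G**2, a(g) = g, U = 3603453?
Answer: -901978819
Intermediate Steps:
C = 905582272 (C = 548 - (-551)*1282**2 = 548 - (-551)*1643524 = 548 - 1*(-905581724) = 548 + 905581724 = 905582272)
U - C = 3603453 - 1*905582272 = 3603453 - 905582272 = -901978819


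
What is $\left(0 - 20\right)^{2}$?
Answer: $400$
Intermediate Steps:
$\left(0 - 20\right)^{2} = \left(-20\right)^{2} = 400$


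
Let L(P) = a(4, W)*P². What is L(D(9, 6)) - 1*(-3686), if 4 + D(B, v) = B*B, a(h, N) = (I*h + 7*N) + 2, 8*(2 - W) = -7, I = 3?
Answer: 1648105/8 ≈ 2.0601e+5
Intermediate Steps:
W = 23/8 (W = 2 - ⅛*(-7) = 2 + 7/8 = 23/8 ≈ 2.8750)
a(h, N) = 2 + 3*h + 7*N (a(h, N) = (3*h + 7*N) + 2 = 2 + 3*h + 7*N)
D(B, v) = -4 + B² (D(B, v) = -4 + B*B = -4 + B²)
L(P) = 273*P²/8 (L(P) = (2 + 3*4 + 7*(23/8))*P² = (2 + 12 + 161/8)*P² = 273*P²/8)
L(D(9, 6)) - 1*(-3686) = 273*(-4 + 9²)²/8 - 1*(-3686) = 273*(-4 + 81)²/8 + 3686 = (273/8)*77² + 3686 = (273/8)*5929 + 3686 = 1618617/8 + 3686 = 1648105/8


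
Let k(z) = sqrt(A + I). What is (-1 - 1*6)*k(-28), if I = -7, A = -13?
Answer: -14*I*sqrt(5) ≈ -31.305*I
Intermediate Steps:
k(z) = 2*I*sqrt(5) (k(z) = sqrt(-13 - 7) = sqrt(-20) = 2*I*sqrt(5))
(-1 - 1*6)*k(-28) = (-1 - 1*6)*(2*I*sqrt(5)) = (-1 - 6)*(2*I*sqrt(5)) = -14*I*sqrt(5)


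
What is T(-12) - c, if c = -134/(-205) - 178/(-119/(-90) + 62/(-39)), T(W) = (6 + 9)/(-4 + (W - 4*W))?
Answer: -1366565269/2053280 ≈ -665.55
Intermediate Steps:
T(W) = 15/(-4 - 3*W)
c = 42735242/64165 (c = -134*(-1/205) - 178/(-119*(-1/90) + 62*(-1/39)) = 134/205 - 178/(119/90 - 62/39) = 134/205 - 178/(-313/1170) = 134/205 - 178*(-1170/313) = 134/205 + 208260/313 = 42735242/64165 ≈ 666.02)
T(-12) - c = -15/(4 + 3*(-12)) - 1*42735242/64165 = -15/(4 - 36) - 42735242/64165 = -15/(-32) - 42735242/64165 = -15*(-1/32) - 42735242/64165 = 15/32 - 42735242/64165 = -1366565269/2053280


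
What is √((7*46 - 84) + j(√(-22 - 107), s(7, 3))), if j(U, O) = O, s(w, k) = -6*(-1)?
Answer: 2*√61 ≈ 15.620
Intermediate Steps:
s(w, k) = 6
√((7*46 - 84) + j(√(-22 - 107), s(7, 3))) = √((7*46 - 84) + 6) = √((322 - 84) + 6) = √(238 + 6) = √244 = 2*√61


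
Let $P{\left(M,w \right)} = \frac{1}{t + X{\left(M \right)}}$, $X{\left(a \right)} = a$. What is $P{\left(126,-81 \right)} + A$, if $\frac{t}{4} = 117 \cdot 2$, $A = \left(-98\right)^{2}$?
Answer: $\frac{10199449}{1062} \approx 9604.0$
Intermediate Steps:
$A = 9604$
$t = 936$ ($t = 4 \cdot 117 \cdot 2 = 4 \cdot 234 = 936$)
$P{\left(M,w \right)} = \frac{1}{936 + M}$
$P{\left(126,-81 \right)} + A = \frac{1}{936 + 126} + 9604 = \frac{1}{1062} + 9604 = \frac{10199449}{1062}$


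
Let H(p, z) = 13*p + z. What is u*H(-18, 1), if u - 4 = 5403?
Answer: -1259831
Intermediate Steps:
u = 5407 (u = 4 + 5403 = 5407)
H(p, z) = z + 13*p
u*H(-18, 1) = 5407*(1 + 13*(-18)) = 5407*(1 - 234) = 5407*(-233) = -1259831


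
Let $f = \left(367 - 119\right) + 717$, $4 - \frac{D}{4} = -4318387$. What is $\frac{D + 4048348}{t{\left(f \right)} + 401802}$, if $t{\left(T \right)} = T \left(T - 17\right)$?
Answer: $\frac{3553652}{219437} \approx 16.194$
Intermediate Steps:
$D = 17273564$ ($D = 16 - -17273548 = 16 + 17273548 = 17273564$)
$f = 965$ ($f = 248 + 717 = 965$)
$t{\left(T \right)} = T \left(-17 + T\right)$
$\frac{D + 4048348}{t{\left(f \right)} + 401802} = \frac{17273564 + 4048348}{965 \left(-17 + 965\right) + 401802} = \frac{21321912}{965 \cdot 948 + 401802} = \frac{21321912}{914820 + 401802} = \frac{21321912}{1316622} = 21321912 \cdot \frac{1}{1316622} = \frac{3553652}{219437}$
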